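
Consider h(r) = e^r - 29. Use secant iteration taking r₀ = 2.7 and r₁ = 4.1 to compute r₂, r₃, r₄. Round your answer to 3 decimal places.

h(2.7) = -14.12027, h(4.1) = 31.34029
r₂ = 4.10000 − 31.34029·(4.10000 − 2.70000) / (31.34029 − (-14.12027)) = 4.10000 − (43.87640)/(45.46056) = 3.13485
h(3.13485) = -6.01489
r₃ = 3.13485 − (-6.01489)·(3.13485 − 4.10000) / (-6.01489 − 31.34029) = 3.13485 − (5.80529)/(-37.35517) = 3.29025
h(3.29025) = -2.15030
r₄ = 3.29025 − (-2.15030)·(3.29025 − 3.13485) / (-2.15030 − (-6.01489)) = 3.29025 − (-0.33417)/(3.86459) = 3.37673

3.135, 3.290, 3.377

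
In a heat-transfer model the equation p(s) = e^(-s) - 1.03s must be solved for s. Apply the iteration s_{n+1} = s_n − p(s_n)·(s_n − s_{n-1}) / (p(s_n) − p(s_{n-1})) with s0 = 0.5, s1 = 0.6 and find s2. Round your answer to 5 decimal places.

0.55695

p(0.5) = 0.0915307, p(0.6) = -0.0691884
s2 = 0.6000000 − (-0.0691884)·(0.6000000 − 0.5000000) / (-0.0691884 − 0.0915307) = 0.6000000 − (-0.0069188)/(-0.1607190) = 0.5569507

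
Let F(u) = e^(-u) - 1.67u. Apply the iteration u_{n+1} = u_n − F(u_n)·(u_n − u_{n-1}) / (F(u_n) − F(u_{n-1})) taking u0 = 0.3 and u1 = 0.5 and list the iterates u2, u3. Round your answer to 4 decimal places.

0.4024, 0.4010

F(0.3) = 0.239818, F(0.5) = -0.228469
u2 = 0.500000 − (-0.228469)·(0.500000 − 0.300000) / (-0.228469 − 0.239818) = 0.500000 − (-0.045694)/(-0.468288) = 0.402423
F(0.402423) = -0.003350
u3 = 0.402423 − (-0.003350)·(0.402423 − 0.500000) / (-0.003350 − (-0.228469)) = 0.402423 − (0.000327)/(0.225120) = 0.400972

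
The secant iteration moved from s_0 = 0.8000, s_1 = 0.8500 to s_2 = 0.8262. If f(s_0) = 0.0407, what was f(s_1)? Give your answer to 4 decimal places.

The secant line through (0.8000, 0.0407) and (0.8500, f(s_1)) crosses zero at s_2 = 0.8262.
So (0.8000, 0.0407), (0.8500, f(s_1)), (0.8262, 0) are collinear:
f(s_1) = 0.0407 · (0.8500 − 0.8262) / (0.8000 − 0.8262) = 0.0407 · (0.023800)/(-0.026200) = -0.036972

-0.0370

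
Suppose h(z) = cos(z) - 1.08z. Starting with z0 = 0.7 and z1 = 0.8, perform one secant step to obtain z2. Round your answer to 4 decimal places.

h(0.7) = 0.008842, h(0.8) = -0.167293
z2 = 0.800000 − (-0.167293)·(0.800000 − 0.700000) / (-0.167293 − 0.008842) = 0.800000 − (-0.016729)/(-0.176135) = 0.705020

0.7050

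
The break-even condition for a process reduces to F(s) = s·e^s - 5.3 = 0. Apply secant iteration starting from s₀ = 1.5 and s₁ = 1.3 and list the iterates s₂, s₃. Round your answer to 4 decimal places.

1.3543, 1.3604

F(1.5) = 1.422534, F(1.3) = -0.529914
s₂ = 1.300000 − (-0.529914)·(1.300000 − 1.500000) / (-0.529914 − 1.422534) = 1.300000 − (0.105983)/(-1.952448) = 1.354282
F(1.354282) = -0.053540
s₃ = 1.354282 − (-0.053540)·(1.354282 − 1.300000) / (-0.053540 − (-0.529914)) = 1.354282 − (-0.002906)/(0.476374) = 1.360383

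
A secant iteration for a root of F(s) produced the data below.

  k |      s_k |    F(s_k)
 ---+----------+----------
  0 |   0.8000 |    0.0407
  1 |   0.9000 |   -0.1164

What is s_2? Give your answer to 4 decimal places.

0.8259

s_2 = 0.9000 − (-0.1164)·(0.9000 − 0.8000) / (-0.1164 − 0.0407)
   = 0.9000 − (-0.011640)/(-0.157100) = 0.825907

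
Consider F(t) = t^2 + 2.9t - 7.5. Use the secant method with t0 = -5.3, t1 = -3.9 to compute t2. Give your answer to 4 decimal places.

F(-5.3) = 5.220000, F(-3.9) = -3.600000
t2 = -3.900000 − (-3.600000)·(-3.900000 − (-5.300000)) / (-3.600000 − 5.220000) = -3.900000 − (-5.040000)/(-8.820000) = -4.471429

-4.4714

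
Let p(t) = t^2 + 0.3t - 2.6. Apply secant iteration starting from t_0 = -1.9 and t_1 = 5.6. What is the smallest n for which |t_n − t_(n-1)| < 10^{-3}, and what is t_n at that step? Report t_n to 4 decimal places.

n = 7, t_n = -1.7694

p(-1.9) = 0.440000, p(5.6) = 30.440000
t_2 = 5.600000 − 30.440000·(7.500000)/(30.000000) = -2.010000;  |Δ| = 7.610000
p(-2.010000) = 0.837100
t_3 = -2.010000 − 0.837100·(-7.610000)/(-29.602900) = -2.225193;  |Δ| = 0.215193
p(-2.225193) = 1.683925
t_4 = -2.225193 − 1.683925·(-0.215193)/(0.846825) = -1.797279;  |Δ| = 0.427914
p(-1.797279) = 0.091027
t_5 = -1.797279 − 0.091027·(0.427914)/(-1.592899) = -1.772825;  |Δ| = 0.024453
p(-1.772825) = 0.011062
t_6 = -1.772825 − 0.011062·(0.024453)/(-0.079965) = -1.769443;  |Δ| = 0.003383
p(-1.769443) = 0.000094
t_7 = -1.769443 − 0.000094·(0.003383)/(-0.010968) = -1.769414;  |Δ| = 0.000029
|t_7 − t_6| = 0.000029 < 10^{-3}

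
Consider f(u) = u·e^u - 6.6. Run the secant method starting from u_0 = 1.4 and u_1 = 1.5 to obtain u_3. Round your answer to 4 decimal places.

1.4890

f(1.4) = -0.922720, f(1.5) = 0.122534
u_2 = 1.500000 − 0.122534·(1.500000 − 1.400000) / (0.122534 − (-0.922720)) = 1.500000 − (0.012253)/(1.045254) = 1.488277
f(1.488277) = -0.007739
u_3 = 1.488277 − (-0.007739)·(1.488277 − 1.500000) / (-0.007739 − 0.122534) = 1.488277 − (0.000091)/(-0.130273) = 1.488974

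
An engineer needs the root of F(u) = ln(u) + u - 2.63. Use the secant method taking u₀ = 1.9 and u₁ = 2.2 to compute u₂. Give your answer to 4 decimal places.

F(1.9) = -0.088146, F(2.2) = 0.358457
u₂ = 2.200000 − 0.358457·(2.200000 − 1.900000) / (0.358457 − (-0.088146)) = 2.200000 − (0.107537)/(0.446603) = 1.959211

1.9592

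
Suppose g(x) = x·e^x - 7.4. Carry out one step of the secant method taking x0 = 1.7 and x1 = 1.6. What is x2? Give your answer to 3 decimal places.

g(1.7) = 1.90571, g(1.6) = 0.52485
x2 = 1.60000 − 0.52485·(1.60000 − 1.70000) / (0.52485 − 1.90571) = 1.60000 − (-0.05249)/(-1.38086) = 1.56199

1.562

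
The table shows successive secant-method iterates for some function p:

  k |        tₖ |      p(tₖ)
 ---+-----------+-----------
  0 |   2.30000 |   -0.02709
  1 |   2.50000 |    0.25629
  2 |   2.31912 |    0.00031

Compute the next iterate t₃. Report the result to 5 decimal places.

2.31890

t₃ = 2.31912 − 0.00031·(2.31912 − 2.50000) / (0.00031 − 0.25629)
   = 2.31912 − (-0.0000561)/(-0.2559800) = 2.3189009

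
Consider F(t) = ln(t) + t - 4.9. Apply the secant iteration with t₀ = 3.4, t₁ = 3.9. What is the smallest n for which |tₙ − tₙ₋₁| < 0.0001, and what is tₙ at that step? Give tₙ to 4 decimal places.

F(3.4) = -0.276225, F(3.9) = 0.360977
t₂ = 3.900000 − 0.360977·(0.500000)/(0.637201) = 3.616748;  |Δ| = 0.283252
F(3.616748) = 0.002324
t₃ = 3.616748 − 0.002324·(-0.283252)/(-0.358653) = 3.614913;  |Δ| = 0.001835
F(3.614913) = -0.000019
t₄ = 3.614913 − (-0.000019)·(-0.001835)/(-0.002343) = 3.614928;  |Δ| = 0.000015
|t₄ − t₃| = 0.000015 < 0.0001

n = 4, tₙ = 3.6149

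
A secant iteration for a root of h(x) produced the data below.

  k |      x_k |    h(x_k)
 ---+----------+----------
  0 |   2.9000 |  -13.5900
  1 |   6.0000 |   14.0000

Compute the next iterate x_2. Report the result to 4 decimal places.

4.4270

x_2 = 6.0000 − 14.0000·(6.0000 − 2.9000) / (14.0000 − (-13.5900))
   = 6.0000 − (43.400000)/(27.590000) = 4.426966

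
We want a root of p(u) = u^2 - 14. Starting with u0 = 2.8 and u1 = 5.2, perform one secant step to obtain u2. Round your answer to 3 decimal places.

3.570

p(2.8) = -6.16000, p(5.2) = 13.04000
u2 = 5.20000 − 13.04000·(5.20000 − 2.80000) / (13.04000 − (-6.16000)) = 5.20000 − (31.29600)/(19.20000) = 3.57000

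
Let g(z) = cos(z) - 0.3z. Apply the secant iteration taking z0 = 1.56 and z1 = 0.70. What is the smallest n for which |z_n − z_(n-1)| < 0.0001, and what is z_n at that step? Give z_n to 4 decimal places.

g(1.56) = -0.457204, g(0.70) = 0.554842
z2 = 0.700000 − 0.554842·(-0.860000)/(1.012046) = 1.171485;  |Δ| = 0.471485
g(1.171485) = 0.037339
z3 = 1.171485 − 0.037339·(0.471485)/(-0.517503) = 1.205503;  |Δ| = 0.034018
g(1.205503) = -0.004428
z4 = 1.205503 − (-0.004428)·(0.034018)/(-0.041767) = 1.201897;  |Δ| = 0.003606
g(1.201897) = 0.000020
z5 = 1.201897 − 0.000020·(-0.003606)/(0.004448) = 1.201913;  |Δ| = 0.000016
|z5 − z4| = 0.000016 < 0.0001

n = 5, z_n = 1.2019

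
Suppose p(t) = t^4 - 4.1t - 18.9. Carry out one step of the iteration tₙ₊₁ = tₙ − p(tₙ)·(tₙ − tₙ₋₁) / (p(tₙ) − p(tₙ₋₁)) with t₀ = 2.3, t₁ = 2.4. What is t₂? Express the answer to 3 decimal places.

p(2.3) = -0.34590, p(2.4) = 4.43760
t₂ = 2.40000 − 4.43760·(2.40000 − 2.30000) / (4.43760 − (-0.34590)) = 2.40000 − (0.44376)/(4.78350) = 2.30723

2.307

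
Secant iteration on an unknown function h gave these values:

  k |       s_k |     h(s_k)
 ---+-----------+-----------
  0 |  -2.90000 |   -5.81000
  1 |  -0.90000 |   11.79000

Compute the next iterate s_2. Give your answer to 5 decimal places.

s_2 = -0.90000 − 11.79000·(-0.90000 − (-2.90000)) / (11.79000 − (-5.81000))
   = -0.90000 − (23.5800000)/(17.6000000) = -2.2397727

-2.23977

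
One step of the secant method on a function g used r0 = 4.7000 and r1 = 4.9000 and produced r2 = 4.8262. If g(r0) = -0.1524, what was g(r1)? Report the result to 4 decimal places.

0.0891

The secant line through (4.7000, -0.1524) and (4.9000, g(r1)) crosses zero at r2 = 4.8262.
So (4.7000, -0.1524), (4.9000, g(r1)), (4.8262, 0) are collinear:
g(r1) = -0.1524 · (4.9000 − 4.8262) / (4.7000 − 4.8262) = -0.1524 · (0.073800)/(-0.126200) = 0.089121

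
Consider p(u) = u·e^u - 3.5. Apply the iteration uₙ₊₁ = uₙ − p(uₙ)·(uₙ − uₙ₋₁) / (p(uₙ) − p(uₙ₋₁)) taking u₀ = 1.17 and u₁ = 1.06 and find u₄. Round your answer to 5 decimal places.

p(1.17) = 0.2697314, p(1.06) = -0.4404468
u₂ = 1.0600000 − (-0.4404468)·(1.0600000 − 1.1700000) / (-0.4404468 − 0.2697314) = 1.0600000 − (0.0484491)/(-0.7101781) = 1.1282211
p(1.1282211) = -0.0136224
u₃ = 1.1282211 − (-0.0136224)·(1.1282211 − 1.0600000) / (-0.0136224 − (-0.4404468)) = 1.1282211 − (-0.0009293)/(0.4268244) = 1.1303984
p(1.1303984) = 0.0007198
u₄ = 1.1303984 − 0.0007198·(1.1303984 − 1.1282211) / (0.0007198 − (-0.0136224)) = 1.1303984 − (0.0000016)/(0.0143422) = 1.1302892

1.13029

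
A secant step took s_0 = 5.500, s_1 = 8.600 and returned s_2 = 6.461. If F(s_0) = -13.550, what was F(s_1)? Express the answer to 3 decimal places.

30.160

The secant line through (5.500, -13.550) and (8.600, F(s_1)) crosses zero at s_2 = 6.461.
So (5.500, -13.550), (8.600, F(s_1)), (6.461, 0) are collinear:
F(s_1) = -13.550 · (8.600 − 6.461) / (5.500 − 6.461) = -13.550 · (2.13900)/(-0.96100) = 30.15968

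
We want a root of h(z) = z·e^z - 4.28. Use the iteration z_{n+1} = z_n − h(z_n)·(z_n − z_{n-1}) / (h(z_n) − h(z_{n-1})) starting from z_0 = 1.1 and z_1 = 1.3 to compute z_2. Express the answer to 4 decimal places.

h(1.1) = -0.975417, h(1.3) = 0.490086
z_2 = 1.300000 − 0.490086·(1.300000 − 1.100000) / (0.490086 − (-0.975417)) = 1.300000 − (0.098017)/(1.465503) = 1.233117

1.2331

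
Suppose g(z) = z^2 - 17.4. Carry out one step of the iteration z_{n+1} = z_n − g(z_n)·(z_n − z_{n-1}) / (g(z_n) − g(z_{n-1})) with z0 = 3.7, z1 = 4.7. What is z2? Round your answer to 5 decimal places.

g(3.7) = -3.7100000, g(4.7) = 4.6900000
z2 = 4.7000000 − 4.6900000·(4.7000000 − 3.7000000) / (4.6900000 − (-3.7100000)) = 4.7000000 − (4.6900000)/(8.4000000) = 4.1416667

4.14167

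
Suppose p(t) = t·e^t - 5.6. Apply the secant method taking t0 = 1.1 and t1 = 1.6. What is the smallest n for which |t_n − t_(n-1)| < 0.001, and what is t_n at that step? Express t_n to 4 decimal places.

n = 5, t_n = 1.3920

p(1.1) = -2.295417, p(1.6) = 2.324852
t2 = 1.600000 − 2.324852·(0.500000)/(4.620269) = 1.348407;  |Δ| = 0.251593
p(1.348407) = -0.406897
t3 = 1.348407 − (-0.406897)·(-0.251593)/(-2.731749) = 1.385882;  |Δ| = 0.037475
p(1.385882) = -0.058755
t4 = 1.385882 − (-0.058755)·(0.037475)/(0.348142) = 1.392207;  |Δ| = 0.006325
p(1.392207) = 0.001850
t5 = 1.392207 − 0.001850·(0.006325)/(0.060605) = 1.392014;  |Δ| = 0.000193
|t5 − t4| = 0.000193 < 0.001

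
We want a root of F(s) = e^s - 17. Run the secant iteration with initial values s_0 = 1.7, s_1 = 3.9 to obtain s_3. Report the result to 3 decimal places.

F(1.7) = -11.52605, F(3.9) = 32.40245
s_2 = 3.90000 − 32.40245·(3.90000 − 1.70000) / (32.40245 − (-11.52605)) = 3.90000 − (71.28539)/(43.92850) = 2.27724
F(2.27724) = -7.25026
s_3 = 2.27724 − (-7.25026)·(2.27724 − 3.90000) / (-7.25026 − 32.40245) = 2.27724 − (11.76543)/(-39.65271) = 2.57395

2.574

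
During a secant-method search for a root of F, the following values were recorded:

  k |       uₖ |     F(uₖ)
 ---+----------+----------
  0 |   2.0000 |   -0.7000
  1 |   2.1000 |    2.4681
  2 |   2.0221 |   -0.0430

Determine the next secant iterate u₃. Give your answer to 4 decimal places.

u₃ = 2.0221 − (-0.0430)·(2.0221 − 2.1000) / (-0.0430 − 2.4681)
   = 2.0221 − (0.003350)/(-2.511100) = 2.023434

2.0234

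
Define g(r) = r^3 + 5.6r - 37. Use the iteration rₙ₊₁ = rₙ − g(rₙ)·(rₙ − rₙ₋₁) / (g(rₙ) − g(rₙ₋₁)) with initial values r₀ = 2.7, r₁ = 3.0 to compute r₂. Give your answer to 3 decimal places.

g(2.7) = -2.19700, g(3.0) = 6.80000
r₂ = 3.00000 − 6.80000·(3.00000 − 2.70000) / (6.80000 − (-2.19700)) = 3.00000 − (2.04000)/(8.99700) = 2.77326

2.773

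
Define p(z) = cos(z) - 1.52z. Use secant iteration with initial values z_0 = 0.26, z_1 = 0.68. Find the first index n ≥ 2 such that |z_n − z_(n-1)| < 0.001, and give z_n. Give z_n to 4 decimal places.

n = 4, z_n = 0.5581

p(0.26) = 0.571190, p(0.68) = -0.256027
z_2 = 0.680000 − (-0.256027)·(0.420000)/(-0.827217) = 0.550008;  |Δ| = 0.129992
p(0.550008) = 0.016508
z_3 = 0.550008 − 0.016508·(-0.129992)/(0.272535) = 0.557882;  |Δ| = 0.007874
p(0.557882) = 0.000398
z_4 = 0.557882 − 0.000398·(0.007874)/(-0.016110) = 0.558076;  |Δ| = 0.000194
|z_4 − z_3| = 0.000194 < 0.001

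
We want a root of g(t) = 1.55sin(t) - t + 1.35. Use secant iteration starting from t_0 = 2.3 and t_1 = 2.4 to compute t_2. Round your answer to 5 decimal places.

g(2.3) = 0.2058431, g(2.4) = -0.0030321
t_2 = 2.4000000 − (-0.0030321)·(2.4000000 − 2.3000000) / (-0.0030321 − 0.2058431) = 2.4000000 − (-0.0003032)/(-0.2088751) = 2.3985484

2.39855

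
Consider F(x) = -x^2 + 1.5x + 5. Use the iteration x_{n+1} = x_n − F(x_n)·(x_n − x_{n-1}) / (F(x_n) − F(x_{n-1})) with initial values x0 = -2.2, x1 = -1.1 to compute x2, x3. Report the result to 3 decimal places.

-1.546, -1.616

F(-2.2) = -3.14000, F(-1.1) = 2.14000
x2 = -1.10000 − 2.14000·(-1.10000 − (-2.20000)) / (2.14000 − (-3.14000)) = -1.10000 − (2.35400)/(5.28000) = -1.54583
F(-1.54583) = 0.29165
x3 = -1.54583 − 0.29165·(-1.54583 − (-1.10000)) / (0.29165 − 2.14000) = -1.54583 − (-0.13003)/(-1.84835) = -1.61618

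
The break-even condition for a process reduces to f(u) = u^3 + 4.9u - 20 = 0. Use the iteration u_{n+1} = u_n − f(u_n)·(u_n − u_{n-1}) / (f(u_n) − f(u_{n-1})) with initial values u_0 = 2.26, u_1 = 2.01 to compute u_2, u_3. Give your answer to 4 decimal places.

f(2.26) = 2.617176, f(2.01) = -2.030399
u_2 = 2.010000 − (-2.030399)·(2.010000 − 2.260000) / (-2.030399 − 2.617176) = 2.010000 − (0.507600)/(-4.647575) = 2.119218
f(2.119218) = -0.098240
u_3 = 2.119218 − (-0.098240)·(2.119218 − 2.010000) / (-0.098240 − (-2.030399)) = 2.119218 − (-0.010730)/(1.932159) = 2.124771

2.1192, 2.1248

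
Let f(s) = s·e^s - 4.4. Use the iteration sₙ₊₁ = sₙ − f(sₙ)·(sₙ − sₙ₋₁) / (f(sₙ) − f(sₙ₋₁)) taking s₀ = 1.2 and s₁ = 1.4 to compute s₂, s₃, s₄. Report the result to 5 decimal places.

1.24912, 1.25414, 1.25471

f(1.2) = -0.4158597, f(1.4) = 1.2772800
s₂ = 1.4000000 − 1.2772800·(1.4000000 − 1.2000000) / (1.2772800 − (-0.4158597)) = 1.4000000 − (0.2554560)/(1.6931396) = 1.2491229
f(1.2491229) = -0.0439550
s₃ = 1.2491229 − (-0.0439550)·(1.2491229 − 1.4000000) / (-0.0439550 − 1.2772800) = 1.2491229 − (0.0066318)/(-1.3212350) = 1.2541423
f(1.2541423) = -0.0044432
s₄ = 1.2541423 − (-0.0044432)·(1.2541423 − 1.2491229) / (-0.0044432 − (-0.0439550)) = 1.2541423 − (-0.0000223)/(0.0395118) = 1.2547067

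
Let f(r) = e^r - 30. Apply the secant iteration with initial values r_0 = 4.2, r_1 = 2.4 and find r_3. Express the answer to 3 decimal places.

f(4.2) = 36.68633, f(2.4) = -18.97682
r_2 = 2.40000 − (-18.97682)·(2.40000 − 4.20000) / (-18.97682 − 36.68633) = 2.40000 − (34.15828)/(-55.66315) = 3.01366
f(3.01366) = -9.63820
r_3 = 3.01366 − (-9.63820)·(3.01366 − 2.40000) / (-9.63820 − (-18.97682)) = 3.01366 − (-5.91458)/(9.33862) = 3.64701

3.647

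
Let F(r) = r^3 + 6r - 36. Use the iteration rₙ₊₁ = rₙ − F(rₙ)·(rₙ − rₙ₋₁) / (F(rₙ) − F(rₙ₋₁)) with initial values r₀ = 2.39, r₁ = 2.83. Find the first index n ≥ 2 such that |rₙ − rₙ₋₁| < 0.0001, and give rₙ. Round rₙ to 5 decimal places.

n = 5, rₙ = 2.70419

F(2.39) = -8.0080810, F(2.83) = 3.6451870
r₂ = 2.8300000 − 3.6451870·(0.4400000)/(11.6532680) = 2.6923663;  |Δ| = 0.1376337
F(2.6923663) = -0.3292794
r₃ = 2.6923663 − (-0.3292794)·(-0.1376337)/(-3.9744664) = 2.7037691;  |Δ| = 0.0114028
F(2.7037691) = -0.0118406
r₄ = 2.7037691 − (-0.0118406)·(0.0114028)/(0.3174388) = 2.7041944;  |Δ| = 0.0004253
F(2.7041944) = 0.0000408
r₅ = 2.7041944 − 0.0000408·(0.0004253)/(0.0118813) = 2.7041930;  |Δ| = 0.0000015
|r₅ − r₄| = 0.0000015 < 0.0001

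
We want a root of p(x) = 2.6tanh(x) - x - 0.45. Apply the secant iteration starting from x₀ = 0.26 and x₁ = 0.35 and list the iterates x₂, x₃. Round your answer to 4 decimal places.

0.2956, 0.2946

p(0.26) = -0.048832, p(0.35) = 0.074576
x₂ = 0.350000 − 0.074576·(0.350000 − 0.260000) / (0.074576 − (-0.048832)) = 0.350000 − (0.006712)/(0.123408) = 0.295612
p(0.295612) = 0.001347
x₃ = 0.295612 − 0.001347·(0.295612 − 0.350000) / (0.001347 − 0.074576) = 0.295612 − (-0.000073)/(-0.073229) = 0.294612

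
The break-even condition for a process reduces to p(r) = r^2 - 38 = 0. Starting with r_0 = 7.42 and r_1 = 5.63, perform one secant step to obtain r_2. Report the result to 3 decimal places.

6.113

p(7.42) = 17.05640, p(5.63) = -6.30310
r_2 = 5.63000 − (-6.30310)·(5.63000 − 7.42000) / (-6.30310 − 17.05640) = 5.63000 − (11.28255)/(-23.35950) = 6.11300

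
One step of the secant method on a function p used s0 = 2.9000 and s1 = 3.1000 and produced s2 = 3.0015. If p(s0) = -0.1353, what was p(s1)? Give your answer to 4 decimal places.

The secant line through (2.9000, -0.1353) and (3.1000, p(s1)) crosses zero at s2 = 3.0015.
So (2.9000, -0.1353), (3.1000, p(s1)), (3.0015, 0) are collinear:
p(s1) = -0.1353 · (3.1000 − 3.0015) / (2.9000 − 3.0015) = -0.1353 · (0.098500)/(-0.101500) = 0.131301

0.1313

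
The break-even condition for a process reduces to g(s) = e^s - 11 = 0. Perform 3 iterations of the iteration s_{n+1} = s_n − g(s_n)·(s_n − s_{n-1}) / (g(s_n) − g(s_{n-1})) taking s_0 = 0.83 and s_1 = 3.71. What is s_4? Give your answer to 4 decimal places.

2.7003

g(0.83) = -8.706681, g(3.71) = 29.853807
s_2 = 3.710000 − 29.853807·(3.710000 − 0.830000) / (29.853807 − (-8.706681)) = 3.710000 − (85.978963)/(38.560488) = 1.480283
g(1.480283) = -6.605810
s_3 = 1.480283 − (-6.605810)·(1.480283 − 3.710000) / (-6.605810 − 29.853807) = 1.480283 − (14.729084)/(-36.459616) = 1.884267
g(1.884267) = -4.418473
s_4 = 1.884267 − (-4.418473)·(1.884267 − 1.480283) / (-4.418473 − (-6.605810)) = 1.884267 − (-1.784990)/(2.187337) = 2.700323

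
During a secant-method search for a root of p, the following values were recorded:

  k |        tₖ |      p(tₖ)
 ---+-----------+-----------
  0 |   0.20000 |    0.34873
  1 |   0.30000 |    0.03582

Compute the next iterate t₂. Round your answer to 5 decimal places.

0.31145

t₂ = 0.30000 − 0.03582·(0.30000 − 0.20000) / (0.03582 − 0.34873)
   = 0.30000 − (0.0035820)/(-0.3129100) = 0.3114474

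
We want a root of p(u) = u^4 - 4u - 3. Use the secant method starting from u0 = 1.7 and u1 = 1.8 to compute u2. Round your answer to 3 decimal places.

1.783

p(1.7) = -1.44790, p(1.8) = 0.29760
u2 = 1.80000 − 0.29760·(1.80000 − 1.70000) / (0.29760 − (-1.44790)) = 1.80000 − (0.02976)/(1.74550) = 1.78295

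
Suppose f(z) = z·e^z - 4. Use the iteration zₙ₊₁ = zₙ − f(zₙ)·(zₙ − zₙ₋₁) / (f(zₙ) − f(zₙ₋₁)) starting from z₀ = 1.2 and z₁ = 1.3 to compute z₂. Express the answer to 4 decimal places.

1.2020

f(1.2) = -0.015860, f(1.3) = 0.770086
z₂ = 1.300000 − 0.770086·(1.300000 − 1.200000) / (0.770086 − (-0.015860)) = 1.300000 − (0.077009)/(0.785945) = 1.202018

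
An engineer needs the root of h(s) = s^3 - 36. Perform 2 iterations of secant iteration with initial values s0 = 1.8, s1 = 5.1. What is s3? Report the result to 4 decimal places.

2.9932

h(1.8) = -30.168000, h(5.1) = 96.651000
s2 = 5.100000 − 96.651000·(5.100000 − 1.800000) / (96.651000 − (-30.168000)) = 5.100000 − (318.948300)/(126.819000) = 2.585012
h(2.585012) = -18.726214
s3 = 2.585012 − (-18.726214)·(2.585012 − 5.100000) / (-18.726214 − 96.651000) = 2.585012 − (47.096208)/(-115.377214) = 2.993205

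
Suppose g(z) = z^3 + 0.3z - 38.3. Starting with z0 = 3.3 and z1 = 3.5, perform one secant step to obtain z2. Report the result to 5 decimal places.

g(3.3) = -1.3730000, g(3.5) = 5.6250000
z2 = 3.5000000 − 5.6250000·(3.5000000 − 3.3000000) / (5.6250000 − (-1.3730000)) = 3.5000000 − (1.1250000)/(6.9980000) = 3.3392398

3.33924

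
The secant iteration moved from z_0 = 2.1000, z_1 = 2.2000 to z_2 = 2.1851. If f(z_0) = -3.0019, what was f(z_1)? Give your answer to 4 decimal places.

The secant line through (2.1000, -3.0019) and (2.2000, f(z_1)) crosses zero at z_2 = 2.1851.
So (2.1000, -3.0019), (2.2000, f(z_1)), (2.1851, 0) are collinear:
f(z_1) = -3.0019 · (2.2000 − 2.1851) / (2.1000 − 2.1851) = -3.0019 · (0.014900)/(-0.085100) = 0.525597

0.5256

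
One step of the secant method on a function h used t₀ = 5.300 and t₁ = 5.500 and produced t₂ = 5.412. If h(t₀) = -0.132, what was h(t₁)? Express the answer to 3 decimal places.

The secant line through (5.300, -0.132) and (5.500, h(t₁)) crosses zero at t₂ = 5.412.
So (5.300, -0.132), (5.500, h(t₁)), (5.412, 0) are collinear:
h(t₁) = -0.132 · (5.500 − 5.412) / (5.300 − 5.412) = -0.132 · (0.08800)/(-0.11200) = 0.10371

0.104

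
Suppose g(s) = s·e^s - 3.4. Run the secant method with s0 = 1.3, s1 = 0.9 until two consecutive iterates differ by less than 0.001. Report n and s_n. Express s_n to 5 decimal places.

n = 5, s_n = 1.11496

g(1.3) = 1.3700857, g(0.9) = -1.1863572
s2 = 0.9000000 − (-1.1863572)·(-0.4000000)/(-2.5564429) = 1.0856262;  |Δ| = 0.1856262
g(1.0856262) = -0.1851418
s3 = 1.0856262 − (-0.1851418)·(0.1856262)/(1.0012154) = 1.1199517;  |Δ| = 0.0343255
g(1.1199517) = 0.0323229
s4 = 1.1199517 − 0.0323229·(0.0343255)/(0.2174647) = 1.1148497;  |Δ| = 0.0051020
g(1.1148497) = -0.0007006
s5 = 1.1148497 − (-0.0007006)·(-0.0051020)/(-0.0330235) = 1.1149580;  |Δ| = 0.0001082
|s5 − s4| = 0.0001082 < 0.001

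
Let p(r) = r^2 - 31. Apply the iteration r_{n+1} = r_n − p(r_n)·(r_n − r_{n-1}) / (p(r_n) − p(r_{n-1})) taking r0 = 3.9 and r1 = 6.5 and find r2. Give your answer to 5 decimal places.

p(3.9) = -15.7900000, p(6.5) = 11.2500000
r2 = 6.5000000 − 11.2500000·(6.5000000 − 3.9000000) / (11.2500000 − (-15.7900000)) = 6.5000000 − (29.2500000)/(27.0400000) = 5.4182692

5.41827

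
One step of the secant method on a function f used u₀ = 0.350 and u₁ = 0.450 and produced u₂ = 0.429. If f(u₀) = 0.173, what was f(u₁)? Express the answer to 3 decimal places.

The secant line through (0.350, 0.173) and (0.450, f(u₁)) crosses zero at u₂ = 0.429.
So (0.350, 0.173), (0.450, f(u₁)), (0.429, 0) are collinear:
f(u₁) = 0.173 · (0.450 − 0.429) / (0.350 − 0.429) = 0.173 · (0.02100)/(-0.07900) = -0.04599

-0.046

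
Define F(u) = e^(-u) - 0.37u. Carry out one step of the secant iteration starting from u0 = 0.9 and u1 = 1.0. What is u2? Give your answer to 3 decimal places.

F(0.9) = 0.07357, F(1.0) = -0.00212
u2 = 1.00000 − (-0.00212)·(1.00000 − 0.90000) / (-0.00212 − 0.07357) = 1.00000 − (-0.00021)/(-0.07569) = 0.99720

0.997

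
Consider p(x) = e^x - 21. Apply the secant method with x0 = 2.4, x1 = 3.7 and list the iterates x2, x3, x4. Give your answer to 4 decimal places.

p(2.4) = -9.976824, p(3.7) = 19.447304
x2 = 3.700000 − 19.447304·(3.700000 − 2.400000) / (19.447304 − (-9.976824)) = 3.700000 − (25.281496)/(29.424128) = 2.840790
p(2.840790) = -3.870702
x3 = 2.840790 − (-3.870702)·(2.840790 − 3.700000) / (-3.870702 − 19.447304) = 2.840790 − (3.325745)/(-23.318007) = 2.983416
p(2.983416) = -1.244816
x4 = 2.983416 − (-1.244816)·(2.983416 − 2.840790) / (-1.244816 − (-3.870702)) = 2.983416 − (-0.177543)/(2.625886) = 3.051028

2.8408, 2.9834, 3.0510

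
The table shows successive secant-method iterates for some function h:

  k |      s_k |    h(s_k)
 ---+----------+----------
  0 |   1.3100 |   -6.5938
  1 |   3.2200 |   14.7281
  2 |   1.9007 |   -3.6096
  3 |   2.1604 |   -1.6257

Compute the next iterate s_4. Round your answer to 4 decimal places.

s_4 = 2.1604 − (-1.6257)·(2.1604 − 1.9007) / (-1.6257 − (-3.6096))
   = 2.1604 − (-0.422194)/(1.983900) = 2.373210

2.3732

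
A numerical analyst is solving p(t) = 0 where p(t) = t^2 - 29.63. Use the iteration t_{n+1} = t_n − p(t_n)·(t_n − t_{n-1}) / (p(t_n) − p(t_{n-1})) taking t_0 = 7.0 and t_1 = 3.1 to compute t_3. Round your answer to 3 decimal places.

p(7.0) = 19.37000, p(3.1) = -20.02000
t_2 = 3.10000 − (-20.02000)·(3.10000 − 7.00000) / (-20.02000 − 19.37000) = 3.10000 − (78.07800)/(-39.39000) = 5.08218
p(5.08218) = -3.80146
t_3 = 5.08218 − (-3.80146)·(5.08218 − 3.10000) / (-3.80146 − (-20.02000)) = 5.08218 − (-7.53518)/(16.21854) = 5.54678

5.547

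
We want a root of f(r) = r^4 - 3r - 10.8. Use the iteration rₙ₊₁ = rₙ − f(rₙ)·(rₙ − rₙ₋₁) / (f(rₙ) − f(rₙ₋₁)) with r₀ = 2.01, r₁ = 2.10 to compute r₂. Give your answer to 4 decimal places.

2.0260

f(2.01) = -0.507592, f(2.10) = 2.348100
r₂ = 2.100000 − 2.348100·(2.100000 − 2.010000) / (2.348100 − (-0.507592)) = 2.100000 − (0.211329)/(2.855692) = 2.025997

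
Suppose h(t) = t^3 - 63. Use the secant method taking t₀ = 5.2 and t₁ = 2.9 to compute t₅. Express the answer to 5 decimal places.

3.97881

h(5.2) = 77.6080000, h(2.9) = -38.6110000
t₂ = 2.9000000 − (-38.6110000)·(2.9000000 − 5.2000000) / (-38.6110000 − 77.6080000) = 2.9000000 − (88.8053000)/(-116.2190000) = 3.6641203
h(3.6641203) = -13.8063349
t₃ = 3.6641203 − (-13.8063349)·(3.6641203 − 2.9000000) / (-13.8063349 − (-38.6110000)) = 3.6641203 − (-10.5497011)/(24.8046651) = 4.0894315
h(4.0894315) = 5.3894028
t₄ = 4.0894315 − 5.3894028·(4.0894315 − 3.6641203) / (5.3894028 − (-13.8063349)) = 4.0894315 − (2.2921732)/(19.1957376) = 3.9700210
h(3.9700210) = -0.4282358
t₅ = 3.9700210 − (-0.4282358)·(3.9700210 − 4.0894315) / (-0.4282358 − 5.3894028) = 3.9700210 − (0.0511359)/(-5.8176386) = 3.9788108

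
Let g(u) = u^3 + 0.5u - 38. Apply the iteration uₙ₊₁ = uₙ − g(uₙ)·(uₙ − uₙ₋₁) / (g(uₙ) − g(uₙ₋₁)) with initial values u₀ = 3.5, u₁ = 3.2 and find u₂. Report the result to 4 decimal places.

g(3.5) = 6.625000, g(3.2) = -3.632000
u₂ = 3.200000 − (-3.632000)·(3.200000 − 3.500000) / (-3.632000 − 6.625000) = 3.200000 − (1.089600)/(-10.257000) = 3.306230

3.3062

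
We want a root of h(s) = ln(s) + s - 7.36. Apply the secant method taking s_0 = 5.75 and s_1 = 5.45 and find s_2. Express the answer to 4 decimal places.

5.6319

h(5.75) = 0.139200, h(5.45) = -0.214384
s_2 = 5.450000 − (-0.214384)·(5.450000 − 5.750000) / (-0.214384 − 0.139200) = 5.450000 − (0.064315)/(-0.353584) = 5.631895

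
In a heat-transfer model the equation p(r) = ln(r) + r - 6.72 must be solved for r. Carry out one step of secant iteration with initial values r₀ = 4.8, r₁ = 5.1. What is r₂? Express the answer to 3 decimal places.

5.092

p(4.8) = -0.35138, p(5.1) = 0.00924
r₂ = 5.10000 − 0.00924·(5.10000 − 4.80000) / (0.00924 − (-0.35138)) = 5.10000 − (0.00277)/(0.36062) = 5.09231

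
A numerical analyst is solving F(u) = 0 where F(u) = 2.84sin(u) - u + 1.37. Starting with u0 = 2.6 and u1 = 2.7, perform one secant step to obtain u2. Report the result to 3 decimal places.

F(2.6) = 0.23402, F(2.7) = -0.11624
u2 = 2.70000 − (-0.11624)·(2.70000 − 2.60000) / (-0.11624 − 0.23402) = 2.70000 − (-0.01162)/(-0.35027) = 2.66681

2.667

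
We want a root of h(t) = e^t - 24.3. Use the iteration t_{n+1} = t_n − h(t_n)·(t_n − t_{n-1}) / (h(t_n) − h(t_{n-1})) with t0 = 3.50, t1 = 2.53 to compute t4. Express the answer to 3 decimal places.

h(3.50) = 8.81545, h(2.53) = -11.74649
t2 = 2.53000 − (-11.74649)·(2.53000 − 3.50000) / (-11.74649 − 8.81545) = 2.53000 − (11.39410)/(-20.56195) = 3.08414
h(3.08414) = -2.45143
t3 = 3.08414 − (-2.45143)·(3.08414 − 2.53000) / (-2.45143 − (-11.74649)) = 3.08414 − (-1.35843)/(9.29506) = 3.23028
h(3.23028) = 0.98674
t4 = 3.23028 − 0.98674·(3.23028 − 3.08414) / (0.98674 − (-2.45143)) = 3.23028 − (0.14421)/(3.43818) = 3.18834

3.188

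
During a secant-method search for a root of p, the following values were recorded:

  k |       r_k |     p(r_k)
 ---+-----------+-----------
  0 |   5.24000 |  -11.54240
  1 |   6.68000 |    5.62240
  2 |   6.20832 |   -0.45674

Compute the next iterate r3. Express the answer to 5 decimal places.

r3 = 6.20832 − (-0.45674)·(6.20832 − 6.68000) / (-0.45674 − 5.62240)
   = 6.20832 − (0.2154351)/(-6.0791400) = 6.2437584

6.24376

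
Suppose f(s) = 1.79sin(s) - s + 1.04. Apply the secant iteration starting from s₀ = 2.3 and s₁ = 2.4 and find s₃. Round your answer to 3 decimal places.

2.334

f(2.3) = 0.07481, f(2.4) = -0.15092
s₂ = 2.40000 − (-0.15092)·(2.40000 − 2.30000) / (-0.15092 − 0.07481) = 2.40000 − (-0.01509)/(-0.22573) = 2.33314
f(2.33314) = 0.00142
s₃ = 2.33314 − 0.00142·(2.33314 − 2.40000) / (0.00142 − (-0.15092)) = 2.33314 − (-0.00009)/(0.15234) = 2.33376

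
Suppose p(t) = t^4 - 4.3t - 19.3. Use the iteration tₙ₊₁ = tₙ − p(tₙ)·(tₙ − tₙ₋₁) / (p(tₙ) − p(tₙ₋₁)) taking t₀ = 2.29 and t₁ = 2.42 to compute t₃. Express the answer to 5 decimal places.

2.32652

p(2.29) = -1.6464152, p(2.42) = 4.5914210
t₂ = 2.4200000 − 4.5914210·(2.4200000 − 2.2900000) / (4.5914210 − (-1.6464152)) = 2.4200000 − (0.5968847)/(6.2378361) = 2.3243122
p(2.3243122) = -0.1083221
t₃ = 2.3243122 − (-0.1083221)·(2.3243122 − 2.4200000) / (-0.1083221 − 4.5914210) = 2.3243122 − (0.0103651)/(-4.6997430) = 2.3265177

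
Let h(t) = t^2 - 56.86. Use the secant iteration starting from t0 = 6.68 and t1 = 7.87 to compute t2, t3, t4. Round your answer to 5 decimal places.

7.52107, 7.54014, 7.54056

h(6.68) = -12.2376000, h(7.87) = 5.0769000
t2 = 7.8700000 − 5.0769000·(7.8700000 − 6.6800000) / (5.0769000 − (-12.2376000)) = 7.8700000 − (6.0415110)/(17.3145000) = 7.5210722
h(7.5210722) = -0.2934735
t3 = 7.5210722 − (-0.2934735)·(7.5210722 − 7.8700000) / (-0.2934735 − 5.0769000) = 7.5210722 − (0.1024011)/(-5.3703735) = 7.5401399
h(7.5401399) = -0.0062897
t4 = 7.5401399 − (-0.0062897)·(7.5401399 − 7.5210722) / (-0.0062897 − (-0.2934735)) = 7.5401399 − (-0.0001199)/(0.2871838) = 7.5405575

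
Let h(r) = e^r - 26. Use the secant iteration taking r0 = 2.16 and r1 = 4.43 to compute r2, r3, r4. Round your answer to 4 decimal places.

2.6827, 2.9695, 3.3543

h(2.16) = -17.328862, h(4.43) = 57.931417
r2 = 4.430000 − 57.931417·(4.430000 − 2.160000) / (57.931417 − (-17.328862)) = 4.430000 − (131.504316)/(75.260279) = 2.682673
h(2.682673) = -11.375868
r3 = 2.682673 − (-11.375868)·(2.682673 − 4.430000) / (-11.375868 − 57.931417) = 2.682673 − (19.877362)/(-69.307285) = 2.969473
h(2.969473) = -6.518340
r4 = 2.969473 − (-6.518340)·(2.969473 − 2.682673) / (-6.518340 − (-11.375868)) = 2.969473 − (-1.869463)/(4.857528) = 3.354332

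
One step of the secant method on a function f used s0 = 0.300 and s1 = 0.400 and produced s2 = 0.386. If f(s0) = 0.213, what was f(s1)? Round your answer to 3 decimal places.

-0.035

The secant line through (0.300, 0.213) and (0.400, f(s1)) crosses zero at s2 = 0.386.
So (0.300, 0.213), (0.400, f(s1)), (0.386, 0) are collinear:
f(s1) = 0.213 · (0.400 − 0.386) / (0.300 − 0.386) = 0.213 · (0.01400)/(-0.08600) = -0.03467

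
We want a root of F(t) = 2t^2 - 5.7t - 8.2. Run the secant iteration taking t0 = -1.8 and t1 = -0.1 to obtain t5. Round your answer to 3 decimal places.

-1.051

F(-1.8) = 8.54000, F(-0.1) = -7.61000
t2 = -0.10000 − (-7.61000)·(-0.10000 − (-1.80000)) / (-7.61000 − 8.54000) = -0.10000 − (-12.93700)/(-16.15000) = -0.90105
F(-0.90105) = -1.44021
t3 = -0.90105 − (-1.44021)·(-0.90105 − (-0.10000)) / (-1.44021 − (-7.61000)) = -0.90105 − (1.15368)/(6.16979) = -1.08804
F(-1.08804) = 0.36951
t4 = -1.08804 − 0.36951·(-1.08804 − (-0.90105)) / (0.36951 − (-1.44021)) = -1.08804 − (-0.06909)/(1.80971) = -1.04986
F(-1.04986) = -0.01136
t5 = -1.04986 − (-0.01136)·(-1.04986 − (-1.08804)) / (-0.01136 − 0.36951) = -1.04986 − (-0.00043)/(-0.38087) = -1.05100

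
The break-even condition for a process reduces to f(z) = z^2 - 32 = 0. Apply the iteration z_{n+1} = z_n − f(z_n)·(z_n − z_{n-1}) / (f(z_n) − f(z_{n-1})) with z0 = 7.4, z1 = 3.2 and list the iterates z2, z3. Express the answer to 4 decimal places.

f(7.4) = 22.760000, f(3.2) = -21.760000
z2 = 3.200000 − (-21.760000)·(3.200000 − 7.400000) / (-21.760000 − 22.760000) = 3.200000 − (91.392000)/(-44.520000) = 5.252830
f(5.252830) = -4.407775
z3 = 5.252830 − (-4.407775)·(5.252830 − 3.200000) / (-4.407775 − (-21.760000)) = 5.252830 − (-9.048414)/(17.352225) = 5.774286

5.2528, 5.7743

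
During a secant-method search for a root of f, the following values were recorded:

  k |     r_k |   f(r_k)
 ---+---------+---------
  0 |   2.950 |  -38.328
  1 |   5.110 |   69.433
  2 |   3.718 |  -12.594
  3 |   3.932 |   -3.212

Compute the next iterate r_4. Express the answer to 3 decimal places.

4.005

r_4 = 3.932 − (-3.212)·(3.932 − 3.718) / (-3.212 − (-12.594))
   = 3.932 − (-0.68737)/(9.38200) = 4.00526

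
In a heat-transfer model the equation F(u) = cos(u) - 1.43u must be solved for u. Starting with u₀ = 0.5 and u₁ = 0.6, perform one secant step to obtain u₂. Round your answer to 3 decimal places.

F(0.5) = 0.16258, F(0.6) = -0.03266
u₂ = 0.60000 − (-0.03266)·(0.60000 − 0.50000) / (-0.03266 − 0.16258) = 0.60000 − (-0.00327)/(-0.19525) = 0.58327

0.583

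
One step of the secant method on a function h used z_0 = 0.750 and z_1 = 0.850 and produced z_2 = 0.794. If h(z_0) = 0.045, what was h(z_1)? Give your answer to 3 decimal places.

The secant line through (0.750, 0.045) and (0.850, h(z_1)) crosses zero at z_2 = 0.794.
So (0.750, 0.045), (0.850, h(z_1)), (0.794, 0) are collinear:
h(z_1) = 0.045 · (0.850 − 0.794) / (0.750 − 0.794) = 0.045 · (0.05600)/(-0.04400) = -0.05727

-0.057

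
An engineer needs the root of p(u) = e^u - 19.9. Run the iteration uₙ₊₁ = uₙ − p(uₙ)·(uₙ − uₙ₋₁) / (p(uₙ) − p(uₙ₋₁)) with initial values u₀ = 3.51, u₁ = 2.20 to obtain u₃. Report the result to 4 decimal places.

p(3.51) = 13.548268, p(2.20) = -10.874987
u₂ = 2.200000 − (-10.874987)·(2.200000 − 3.510000) / (-10.874987 − 13.548268) = 2.200000 − (14.246232)/(-24.423254) = 2.783306
p(2.783306) = -3.727600
u₃ = 2.783306 − (-3.727600)·(2.783306 − 2.200000) / (-3.727600 − (-10.874987)) = 2.783306 − (-2.174332)/(7.147386) = 3.087520

3.0875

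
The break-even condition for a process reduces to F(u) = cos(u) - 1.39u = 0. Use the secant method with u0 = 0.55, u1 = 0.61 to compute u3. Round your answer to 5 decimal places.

F(0.55) = 0.0880245, F(0.61) = -0.0282520
u2 = 0.6100000 − (-0.0282520)·(0.6100000 − 0.5500000) / (-0.0282520 − 0.0880245) = 0.6100000 − (-0.0016951)/(-0.1162765) = 0.5954217
F(0.5954217) = 0.0002760
u3 = 0.5954217 − 0.0002760·(0.5954217 − 0.6100000) / (0.0002760 − (-0.0282520)) = 0.5954217 − (-0.0000040)/(0.0285280) = 0.5955627

0.59556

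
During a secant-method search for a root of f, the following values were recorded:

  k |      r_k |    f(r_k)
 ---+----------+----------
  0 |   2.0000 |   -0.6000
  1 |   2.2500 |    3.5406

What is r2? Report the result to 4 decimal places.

2.0362

r2 = 2.2500 − 3.5406·(2.2500 − 2.0000) / (3.5406 − (-0.6000))
   = 2.2500 − (0.885150)/(4.140600) = 2.036227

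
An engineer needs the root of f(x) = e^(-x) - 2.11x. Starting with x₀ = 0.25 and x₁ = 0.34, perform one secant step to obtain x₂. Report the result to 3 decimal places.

f(0.25) = 0.25130, f(0.34) = -0.00563
x₂ = 0.34000 − (-0.00563)·(0.34000 − 0.25000) / (-0.00563 − 0.25130) = 0.34000 − (-0.00051)/(-0.25693) = 0.33803

0.338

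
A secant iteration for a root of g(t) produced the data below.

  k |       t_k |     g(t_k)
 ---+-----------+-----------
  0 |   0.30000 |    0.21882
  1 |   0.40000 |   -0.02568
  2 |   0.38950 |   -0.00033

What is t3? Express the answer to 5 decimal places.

0.38936

t3 = 0.38950 − (-0.00033)·(0.38950 − 0.40000) / (-0.00033 − (-0.02568))
   = 0.38950 − (0.0000035)/(0.0253500) = 0.3893633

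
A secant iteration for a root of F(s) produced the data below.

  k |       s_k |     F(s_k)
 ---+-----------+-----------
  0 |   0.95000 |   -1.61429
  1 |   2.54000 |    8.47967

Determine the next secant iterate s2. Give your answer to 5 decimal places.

1.20428

s2 = 2.54000 − 8.47967·(2.54000 − 0.95000) / (8.47967 − (-1.61429))
   = 2.54000 − (13.4826753)/(10.0939600) = 1.2042829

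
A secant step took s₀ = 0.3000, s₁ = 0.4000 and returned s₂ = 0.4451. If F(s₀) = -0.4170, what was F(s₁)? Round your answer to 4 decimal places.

The secant line through (0.3000, -0.4170) and (0.4000, F(s₁)) crosses zero at s₂ = 0.4451.
So (0.3000, -0.4170), (0.4000, F(s₁)), (0.4451, 0) are collinear:
F(s₁) = -0.4170 · (0.4000 − 0.4451) / (0.3000 − 0.4451) = -0.4170 · (-0.045100)/(-0.145100) = -0.129612

-0.1296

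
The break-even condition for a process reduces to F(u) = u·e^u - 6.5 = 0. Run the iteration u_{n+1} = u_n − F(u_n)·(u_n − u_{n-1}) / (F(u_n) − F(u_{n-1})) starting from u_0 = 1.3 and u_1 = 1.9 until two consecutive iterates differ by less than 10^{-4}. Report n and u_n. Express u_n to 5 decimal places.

n = 6, u_n = 1.47986

F(1.3) = -1.7299143, F(1.9) = 6.2031994
u_2 = 1.9000000 − 6.2031994·(0.6000000)/(7.9331138) = 1.4308375;  |Δ| = 0.4691625
F(1.4308375) = -0.5159512
u_3 = 1.4308375 − (-0.5159512)·(-0.4691625)/(-6.7191506) = 1.4668636;  |Δ| = 0.0360261
F(1.4668636) = -0.1402433
u_4 = 1.4668636 − (-0.1402433)·(0.0360261)/(0.3757079) = 1.4803113;  |Δ| = 0.0134477
F(1.4803113) = 0.0049523
u_5 = 1.4803113 − 0.0049523·(0.0134477)/(0.1451956) = 1.4798527;  |Δ| = 0.0004587
F(1.4798527) = -0.0000453
u_6 = 1.4798527 − (-0.0000453)·(-0.0004587)/(-0.0049976) = 1.4798568;  |Δ| = 0.0000042
|u_6 − u_5| = 0.0000042 < 10^{-4}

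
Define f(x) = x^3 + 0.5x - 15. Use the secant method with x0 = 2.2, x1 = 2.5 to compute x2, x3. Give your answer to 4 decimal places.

f(2.2) = -3.252000, f(2.5) = 1.875000
x2 = 2.500000 − 1.875000·(2.500000 − 2.200000) / (1.875000 − (-3.252000)) = 2.500000 − (0.562500)/(5.127000) = 2.390287
f(2.390287) = -0.148024
x3 = 2.390287 − (-0.148024)·(2.390287 − 2.500000) / (-0.148024 − 1.875000) = 2.390287 − (0.016240)/(-2.023024) = 2.398314

2.3903, 2.3983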